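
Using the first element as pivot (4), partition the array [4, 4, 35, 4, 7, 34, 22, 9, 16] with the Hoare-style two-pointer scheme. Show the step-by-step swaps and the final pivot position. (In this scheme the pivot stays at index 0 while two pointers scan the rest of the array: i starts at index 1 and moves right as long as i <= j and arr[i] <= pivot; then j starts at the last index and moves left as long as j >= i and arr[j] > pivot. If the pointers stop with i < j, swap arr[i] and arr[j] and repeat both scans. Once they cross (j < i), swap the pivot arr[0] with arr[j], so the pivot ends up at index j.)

Hoare-style two-pointer partition with pivot = 4:

Initial array: [4, 4, 35, 4, 7, 34, 22, 9, 16]

Pointers start at i = 1, j = 8.
i stops at index 2 (arr[2]=35 > 4), j stops at index 3 (arr[3]=4 <= 4): swap arr[2] and arr[3], array becomes [4, 4, 4, 35, 7, 34, 22, 9, 16]
i ends at 3, j ends at 2: the pointers have crossed (j < i), so scanning stops.

Swap pivot arr[0] with arr[2] to place pivot at position 2: [4, 4, 4, 35, 7, 34, 22, 9, 16]
Pivot position: 2

After partitioning with pivot 4, the array becomes [4, 4, 4, 35, 7, 34, 22, 9, 16]. The pivot is placed at index 2. All elements to the left of the pivot are <= 4, and all elements to the right are > 4.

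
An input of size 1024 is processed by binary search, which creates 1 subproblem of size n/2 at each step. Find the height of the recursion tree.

For divide and conquer with division factor 2:

Problem sizes at each level:
Level 0: 1024
Level 1: 512
Level 2: 256
Level 3: 128
Level 4: 64
Level 5: 32
Level 6: 16
Level 7: 8
Level 8: 4
Level 9: 2
Level 10: 1

The root is level 0 and the size-1 base case is level 10 (the tree spans levels 0 through 10, i.e. 11 levels counting the root), so the depth is the number of divisions: log_2(1024) = 10

The recursion tree depth is log_2(1024) = 10. At each level, the problem size is divided by 2, so it takes 10 divisions to reduce to a base case of size 1. The algorithm makes 1 recursive call at each level.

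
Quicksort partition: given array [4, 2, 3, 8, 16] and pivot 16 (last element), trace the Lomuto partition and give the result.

Lomuto partition with pivot = 16:

Initial array: [4, 2, 3, 8, 16]

arr[0]=4 <= 16: swap with position 0, array becomes [4, 2, 3, 8, 16]
arr[1]=2 <= 16: swap with position 1, array becomes [4, 2, 3, 8, 16]
arr[2]=3 <= 16: swap with position 2, array becomes [4, 2, 3, 8, 16]
arr[3]=8 <= 16: swap with position 3, array becomes [4, 2, 3, 8, 16]

Place pivot at position 4: [4, 2, 3, 8, 16]
Pivot position: 4

After partitioning with pivot 16, the array becomes [4, 2, 3, 8, 16]. The pivot is placed at index 4. All elements to the left of the pivot are <= 16, and all elements to the right are > 16.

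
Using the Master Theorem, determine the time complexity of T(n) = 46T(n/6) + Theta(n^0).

Master Theorem for T(n) = 46T(n/6) + O(n^0):

a = 46, b = 6, c = 0
log_b(a) = log_6(46) = 2.1368

Case 1: c = 0 < log_6(46) = 2.1368
T(n) = O(n^(log_6 46))

For T(n) = 46T(n/6) + O(n^0): log_6(46) = 2.1368. This is Case 1 of the Master Theorem (c < log_b(a), work dominated by leaves), giving O(n^(log_6 46)).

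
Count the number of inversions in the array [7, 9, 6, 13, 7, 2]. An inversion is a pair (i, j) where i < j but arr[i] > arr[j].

Finding inversions in [7, 9, 6, 13, 7, 2]:

(0, 2): arr[0]=7 > arr[2]=6
(0, 5): arr[0]=7 > arr[5]=2
(1, 2): arr[1]=9 > arr[2]=6
(1, 4): arr[1]=9 > arr[4]=7
(1, 5): arr[1]=9 > arr[5]=2
(2, 5): arr[2]=6 > arr[5]=2
(3, 4): arr[3]=13 > arr[4]=7
(3, 5): arr[3]=13 > arr[5]=2
(4, 5): arr[4]=7 > arr[5]=2

Total inversions: 9

The array has 9 inversion(s): (0,2), (0,5), (1,2), (1,4), (1,5), (2,5), (3,4), (3,5), (4,5). Each pair (i,j) satisfies i < j and arr[i] > arr[j].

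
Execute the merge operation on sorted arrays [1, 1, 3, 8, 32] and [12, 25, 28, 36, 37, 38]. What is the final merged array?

Merging process:

Compare 1 vs 12: take 1 from left. Merged: [1]
Compare 1 vs 12: take 1 from left. Merged: [1, 1]
Compare 3 vs 12: take 3 from left. Merged: [1, 1, 3]
Compare 8 vs 12: take 8 from left. Merged: [1, 1, 3, 8]
Compare 32 vs 12: take 12 from right. Merged: [1, 1, 3, 8, 12]
Compare 32 vs 25: take 25 from right. Merged: [1, 1, 3, 8, 12, 25]
Compare 32 vs 28: take 28 from right. Merged: [1, 1, 3, 8, 12, 25, 28]
Compare 32 vs 36: take 32 from left. Merged: [1, 1, 3, 8, 12, 25, 28, 32]
Append remaining from right: [36, 37, 38]. Merged: [1, 1, 3, 8, 12, 25, 28, 32, 36, 37, 38]

Final merged array: [1, 1, 3, 8, 12, 25, 28, 32, 36, 37, 38]
Total comparisons: 8

The merged array is [1, 1, 3, 8, 12, 25, 28, 32, 36, 37, 38], requiring 8 comparisons. The merge step runs in O(n) time where n is the total number of elements.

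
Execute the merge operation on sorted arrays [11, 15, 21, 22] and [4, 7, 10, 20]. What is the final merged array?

Merging process:

Compare 11 vs 4: take 4 from right. Merged: [4]
Compare 11 vs 7: take 7 from right. Merged: [4, 7]
Compare 11 vs 10: take 10 from right. Merged: [4, 7, 10]
Compare 11 vs 20: take 11 from left. Merged: [4, 7, 10, 11]
Compare 15 vs 20: take 15 from left. Merged: [4, 7, 10, 11, 15]
Compare 21 vs 20: take 20 from right. Merged: [4, 7, 10, 11, 15, 20]
Append remaining from left: [21, 22]. Merged: [4, 7, 10, 11, 15, 20, 21, 22]

Final merged array: [4, 7, 10, 11, 15, 20, 21, 22]
Total comparisons: 6

The merged array is [4, 7, 10, 11, 15, 20, 21, 22], requiring 6 comparisons. The merge step runs in O(n) time where n is the total number of elements.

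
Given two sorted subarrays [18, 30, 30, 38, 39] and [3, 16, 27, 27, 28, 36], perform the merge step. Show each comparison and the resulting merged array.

Merging process:

Compare 18 vs 3: take 3 from right. Merged: [3]
Compare 18 vs 16: take 16 from right. Merged: [3, 16]
Compare 18 vs 27: take 18 from left. Merged: [3, 16, 18]
Compare 30 vs 27: take 27 from right. Merged: [3, 16, 18, 27]
Compare 30 vs 27: take 27 from right. Merged: [3, 16, 18, 27, 27]
Compare 30 vs 28: take 28 from right. Merged: [3, 16, 18, 27, 27, 28]
Compare 30 vs 36: take 30 from left. Merged: [3, 16, 18, 27, 27, 28, 30]
Compare 30 vs 36: take 30 from left. Merged: [3, 16, 18, 27, 27, 28, 30, 30]
Compare 38 vs 36: take 36 from right. Merged: [3, 16, 18, 27, 27, 28, 30, 30, 36]
Append remaining from left: [38, 39]. Merged: [3, 16, 18, 27, 27, 28, 30, 30, 36, 38, 39]

Final merged array: [3, 16, 18, 27, 27, 28, 30, 30, 36, 38, 39]
Total comparisons: 9

The merged array is [3, 16, 18, 27, 27, 28, 30, 30, 36, 38, 39], requiring 9 comparisons. The merge step runs in O(n) time where n is the total number of elements.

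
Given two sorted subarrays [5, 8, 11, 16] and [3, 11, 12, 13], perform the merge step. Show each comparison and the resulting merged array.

Merging process:

Compare 5 vs 3: take 3 from right. Merged: [3]
Compare 5 vs 11: take 5 from left. Merged: [3, 5]
Compare 8 vs 11: take 8 from left. Merged: [3, 5, 8]
Compare 11 vs 11: take 11 from left. Merged: [3, 5, 8, 11]
Compare 16 vs 11: take 11 from right. Merged: [3, 5, 8, 11, 11]
Compare 16 vs 12: take 12 from right. Merged: [3, 5, 8, 11, 11, 12]
Compare 16 vs 13: take 13 from right. Merged: [3, 5, 8, 11, 11, 12, 13]
Append remaining from left: [16]. Merged: [3, 5, 8, 11, 11, 12, 13, 16]

Final merged array: [3, 5, 8, 11, 11, 12, 13, 16]
Total comparisons: 7

The merged array is [3, 5, 8, 11, 11, 12, 13, 16], requiring 7 comparisons. The merge step runs in O(n) time where n is the total number of elements.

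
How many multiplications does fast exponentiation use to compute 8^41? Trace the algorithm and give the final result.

Computing 8^41 by squaring (build up from 8^1; each line after the first costs one multiplication):

8^1 = 8
8^2 = (8^1)^2 = 8^2 = 64
8^4 = (8^2)^2 = 64^2 = 4096
8^5 = 8 * 8^4 = 8 * 4096 = 32768
8^10 = (8^5)^2 = 32768^2 = 1073741824
8^20 = (8^10)^2 = 1073741824^2 = 1152921504606846976
8^40 = (8^20)^2 = 1152921504606846976^2 = 1329227995784915872903807060280344576
8^41 = 8 * 8^40 = 8 * 1329227995784915872903807060280344576 = 10633823966279326983230456482242756608

Result: 10633823966279326983230456482242756608
Multiplications needed: 7 (7 lines after 8^1)

8^41 = 10633823966279326983230456482242756608. Using exponentiation by squaring, this requires 7 multiplications. The key idea: if the exponent is even, square the half-power; if odd, multiply by the base once.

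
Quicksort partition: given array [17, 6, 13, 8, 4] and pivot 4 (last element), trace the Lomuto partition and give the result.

Lomuto partition with pivot = 4:

Initial array: [17, 6, 13, 8, 4]

arr[0]=17 > 4: no swap
arr[1]=6 > 4: no swap
arr[2]=13 > 4: no swap
arr[3]=8 > 4: no swap

Place pivot at position 0: [4, 6, 13, 8, 17]
Pivot position: 0

After partitioning with pivot 4, the array becomes [4, 6, 13, 8, 17]. The pivot is placed at index 0. All elements to the left of the pivot are <= 4, and all elements to the right are > 4.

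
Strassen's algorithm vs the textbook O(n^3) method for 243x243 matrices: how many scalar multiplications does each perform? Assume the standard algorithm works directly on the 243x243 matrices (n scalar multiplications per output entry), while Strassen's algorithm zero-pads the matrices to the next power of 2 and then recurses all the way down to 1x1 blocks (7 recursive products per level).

Matrix multiplication for 243x243 matrices:

Strassen's algorithm requires power-of-2 dimensions. Pad 243x243 to 256x256 (next power of 2).

Standard algorithm: 243^3 = 14348907 multiplications
Strassen's algorithm: 7^(log2(256)) = 7^8 = 5764801 multiplications
Savings: 14348907 - 5764801 = 8584106 multiplications

Standard: 14348907 multiplications (243^3). Strassen: 5764801 multiplications (7^8, after padding to 256x256). Strassen reduces 8 recursive multiplications to 7 at each level.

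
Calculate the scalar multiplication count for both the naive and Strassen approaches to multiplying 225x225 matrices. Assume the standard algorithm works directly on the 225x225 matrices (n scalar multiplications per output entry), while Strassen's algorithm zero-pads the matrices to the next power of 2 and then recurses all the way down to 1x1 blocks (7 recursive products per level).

Matrix multiplication for 225x225 matrices:

Strassen's algorithm requires power-of-2 dimensions. Pad 225x225 to 256x256 (next power of 2).

Standard algorithm: 225^3 = 11390625 multiplications
Strassen's algorithm: 7^(log2(256)) = 7^8 = 5764801 multiplications
Savings: 11390625 - 5764801 = 5625824 multiplications

Standard: 11390625 multiplications (225^3). Strassen: 5764801 multiplications (7^8, after padding to 256x256). Strassen reduces 8 recursive multiplications to 7 at each level.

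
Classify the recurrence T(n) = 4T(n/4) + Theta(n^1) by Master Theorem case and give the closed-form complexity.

Master Theorem for T(n) = 4T(n/4) + O(n^1):

a = 4, b = 4, c = 1
log_b(a) = log_4(4) = 1.0000

Case 2: c = 1 = log_4(4) = 1.0000
T(n) = O(n^1 log n) = O(n log n)

For T(n) = 4T(n/4) + O(n^1): log_4(4) = 1.0000. This is Case 2 of the Master Theorem (c = log_b(a), equal work at all levels), giving O(n log n).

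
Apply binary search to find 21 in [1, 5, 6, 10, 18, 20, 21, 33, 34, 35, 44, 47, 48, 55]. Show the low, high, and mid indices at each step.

Binary search for 21 in [1, 5, 6, 10, 18, 20, 21, 33, 34, 35, 44, 47, 48, 55]:

lo=0, hi=13, mid=6, arr[mid]=21 -> Found target at index 6!

Binary search finds 21 at index 6 after 1 comparisons. The search repeatedly halves the search space by comparing with the middle element.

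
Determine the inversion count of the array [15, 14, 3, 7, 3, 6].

Finding inversions in [15, 14, 3, 7, 3, 6]:

(0, 1): arr[0]=15 > arr[1]=14
(0, 2): arr[0]=15 > arr[2]=3
(0, 3): arr[0]=15 > arr[3]=7
(0, 4): arr[0]=15 > arr[4]=3
(0, 5): arr[0]=15 > arr[5]=6
(1, 2): arr[1]=14 > arr[2]=3
(1, 3): arr[1]=14 > arr[3]=7
(1, 4): arr[1]=14 > arr[4]=3
(1, 5): arr[1]=14 > arr[5]=6
(3, 4): arr[3]=7 > arr[4]=3
(3, 5): arr[3]=7 > arr[5]=6

Total inversions: 11

The array has 11 inversion(s): (0,1), (0,2), (0,3), (0,4), (0,5), (1,2), (1,3), (1,4), (1,5), (3,4), (3,5). Each pair (i,j) satisfies i < j and arr[i] > arr[j].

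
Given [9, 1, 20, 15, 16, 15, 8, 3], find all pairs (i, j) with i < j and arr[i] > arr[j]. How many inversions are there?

Finding inversions in [9, 1, 20, 15, 16, 15, 8, 3]:

(0, 1): arr[0]=9 > arr[1]=1
(0, 6): arr[0]=9 > arr[6]=8
(0, 7): arr[0]=9 > arr[7]=3
(2, 3): arr[2]=20 > arr[3]=15
(2, 4): arr[2]=20 > arr[4]=16
(2, 5): arr[2]=20 > arr[5]=15
(2, 6): arr[2]=20 > arr[6]=8
(2, 7): arr[2]=20 > arr[7]=3
(3, 6): arr[3]=15 > arr[6]=8
(3, 7): arr[3]=15 > arr[7]=3
(4, 5): arr[4]=16 > arr[5]=15
(4, 6): arr[4]=16 > arr[6]=8
(4, 7): arr[4]=16 > arr[7]=3
(5, 6): arr[5]=15 > arr[6]=8
(5, 7): arr[5]=15 > arr[7]=3
(6, 7): arr[6]=8 > arr[7]=3

Total inversions: 16

The array has 16 inversion(s): (0,1), (0,6), (0,7), (2,3), (2,4), (2,5), (2,6), (2,7), (3,6), (3,7), (4,5), (4,6), (4,7), (5,6), (5,7), (6,7). Each pair (i,j) satisfies i < j and arr[i] > arr[j].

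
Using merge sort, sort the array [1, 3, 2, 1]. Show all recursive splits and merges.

Merge sort trace:

Split: [1, 3, 2, 1] -> [1, 3] and [2, 1]
  Split: [1, 3] -> [1] and [3]
  Merge: [1] + [3] -> [1, 3]
  Split: [2, 1] -> [2] and [1]
  Merge: [2] + [1] -> [1, 2]
Merge: [1, 3] + [1, 2] -> [1, 1, 2, 3]

Final sorted array: [1, 1, 2, 3]

The merge sort proceeds by recursively splitting the array and merging sorted halves.
After all merges, the sorted array is [1, 1, 2, 3].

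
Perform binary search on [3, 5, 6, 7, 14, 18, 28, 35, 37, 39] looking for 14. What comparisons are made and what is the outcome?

Binary search for 14 in [3, 5, 6, 7, 14, 18, 28, 35, 37, 39]:

lo=0, hi=9, mid=4, arr[mid]=14 -> Found target at index 4!

Binary search finds 14 at index 4 after 1 comparisons. The search repeatedly halves the search space by comparing with the middle element.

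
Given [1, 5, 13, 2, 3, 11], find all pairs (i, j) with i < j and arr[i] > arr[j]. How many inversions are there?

Finding inversions in [1, 5, 13, 2, 3, 11]:

(1, 3): arr[1]=5 > arr[3]=2
(1, 4): arr[1]=5 > arr[4]=3
(2, 3): arr[2]=13 > arr[3]=2
(2, 4): arr[2]=13 > arr[4]=3
(2, 5): arr[2]=13 > arr[5]=11

Total inversions: 5

The array has 5 inversion(s): (1,3), (1,4), (2,3), (2,4), (2,5). Each pair (i,j) satisfies i < j and arr[i] > arr[j].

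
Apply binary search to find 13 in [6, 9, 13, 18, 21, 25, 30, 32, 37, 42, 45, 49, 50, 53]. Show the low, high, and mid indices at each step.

Binary search for 13 in [6, 9, 13, 18, 21, 25, 30, 32, 37, 42, 45, 49, 50, 53]:

lo=0, hi=13, mid=6, arr[mid]=30 -> 30 > 13, search left half
lo=0, hi=5, mid=2, arr[mid]=13 -> Found target at index 2!

Binary search finds 13 at index 2 after 2 comparisons. The search repeatedly halves the search space by comparing with the middle element.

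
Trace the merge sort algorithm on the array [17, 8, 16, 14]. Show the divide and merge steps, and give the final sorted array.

Merge sort trace:

Split: [17, 8, 16, 14] -> [17, 8] and [16, 14]
  Split: [17, 8] -> [17] and [8]
  Merge: [17] + [8] -> [8, 17]
  Split: [16, 14] -> [16] and [14]
  Merge: [16] + [14] -> [14, 16]
Merge: [8, 17] + [14, 16] -> [8, 14, 16, 17]

Final sorted array: [8, 14, 16, 17]

The merge sort proceeds by recursively splitting the array and merging sorted halves.
After all merges, the sorted array is [8, 14, 16, 17].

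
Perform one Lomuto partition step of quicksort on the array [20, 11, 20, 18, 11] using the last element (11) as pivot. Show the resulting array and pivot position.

Lomuto partition with pivot = 11:

Initial array: [20, 11, 20, 18, 11]

arr[0]=20 > 11: no swap
arr[1]=11 <= 11: swap with position 0, array becomes [11, 20, 20, 18, 11]
arr[2]=20 > 11: no swap
arr[3]=18 > 11: no swap

Place pivot at position 1: [11, 11, 20, 18, 20]
Pivot position: 1

After partitioning with pivot 11, the array becomes [11, 11, 20, 18, 20]. The pivot is placed at index 1. All elements to the left of the pivot are <= 11, and all elements to the right are > 11.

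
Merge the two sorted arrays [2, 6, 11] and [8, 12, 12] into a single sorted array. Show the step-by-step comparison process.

Merging process:

Compare 2 vs 8: take 2 from left. Merged: [2]
Compare 6 vs 8: take 6 from left. Merged: [2, 6]
Compare 11 vs 8: take 8 from right. Merged: [2, 6, 8]
Compare 11 vs 12: take 11 from left. Merged: [2, 6, 8, 11]
Append remaining from right: [12, 12]. Merged: [2, 6, 8, 11, 12, 12]

Final merged array: [2, 6, 8, 11, 12, 12]
Total comparisons: 4

The merged array is [2, 6, 8, 11, 12, 12], requiring 4 comparisons. The merge step runs in O(n) time where n is the total number of elements.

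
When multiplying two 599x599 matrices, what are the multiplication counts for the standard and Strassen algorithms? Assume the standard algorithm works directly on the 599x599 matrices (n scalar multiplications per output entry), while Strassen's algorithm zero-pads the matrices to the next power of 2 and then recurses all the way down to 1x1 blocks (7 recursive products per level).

Matrix multiplication for 599x599 matrices:

Strassen's algorithm requires power-of-2 dimensions. Pad 599x599 to 1024x1024 (next power of 2).

Standard algorithm: 599^3 = 214921799 multiplications
Strassen's algorithm: 7^(log2(1024)) = 7^10 = 282475249 multiplications
Difference: 214921799 - 282475249 = -67553450 (Strassen uses MORE here due to padding overhead — for small or just-over-power-of-2 n, padding can outweigh the per-level savings)

Standard: 214921799 multiplications (599^3). Strassen: 282475249 multiplications (7^10, after padding to 1024x1024). Strassen reduces 8 recursive multiplications to 7 at each level.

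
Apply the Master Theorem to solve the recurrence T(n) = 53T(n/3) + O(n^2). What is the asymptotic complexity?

Master Theorem for T(n) = 53T(n/3) + O(n^2):

a = 53, b = 3, c = 2
log_b(a) = log_3(53) = 3.6139

Case 1: c = 2 < log_3(53) = 3.6139
T(n) = O(n^(log_3 53))

For T(n) = 53T(n/3) + O(n^2): log_3(53) = 3.6139. This is Case 1 of the Master Theorem (c < log_b(a), work dominated by leaves), giving O(n^(log_3 53)).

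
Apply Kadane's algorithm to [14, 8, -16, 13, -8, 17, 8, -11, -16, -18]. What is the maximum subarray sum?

Using Kadane's algorithm on [14, 8, -16, 13, -8, 17, 8, -11, -16, -18]:

Scanning through the array:
Position 1 (value 8): max_ending_here = 22, max_so_far = 22
Position 2 (value -16): max_ending_here = 6, max_so_far = 22
Position 3 (value 13): max_ending_here = 19, max_so_far = 22
Position 4 (value -8): max_ending_here = 11, max_so_far = 22
Position 5 (value 17): max_ending_here = 28, max_so_far = 28
Position 6 (value 8): max_ending_here = 36, max_so_far = 36
Position 7 (value -11): max_ending_here = 25, max_so_far = 36
Position 8 (value -16): max_ending_here = 9, max_so_far = 36
Position 9 (value -18): max_ending_here = -9, max_so_far = 36

Maximum subarray: [14, 8, -16, 13, -8, 17, 8]
Maximum sum: 36

The maximum subarray is [14, 8, -16, 13, -8, 17, 8] with sum 36. This subarray runs from index 0 to index 6.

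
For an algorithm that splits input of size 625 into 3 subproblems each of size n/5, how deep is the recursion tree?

For divide and conquer with division factor 5:

Problem sizes at each level:
Level 0: 625
Level 1: 125
Level 2: 25
Level 3: 5
Level 4: 1

The root is level 0 and the size-1 base case is level 4 (the tree spans levels 0 through 4, i.e. 5 levels counting the root), so the depth is the number of divisions: log_5(625) = 4

The recursion tree depth is log_5(625) = 4. At each level, the problem size is divided by 5, so it takes 4 divisions to reduce to a base case of size 1. The algorithm makes 3 recursive calls at each level.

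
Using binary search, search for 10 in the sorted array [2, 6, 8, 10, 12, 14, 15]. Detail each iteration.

Binary search for 10 in [2, 6, 8, 10, 12, 14, 15]:

lo=0, hi=6, mid=3, arr[mid]=10 -> Found target at index 3!

Binary search finds 10 at index 3 after 1 comparisons. The search repeatedly halves the search space by comparing with the middle element.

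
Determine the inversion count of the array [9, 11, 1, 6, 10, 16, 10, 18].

Finding inversions in [9, 11, 1, 6, 10, 16, 10, 18]:

(0, 2): arr[0]=9 > arr[2]=1
(0, 3): arr[0]=9 > arr[3]=6
(1, 2): arr[1]=11 > arr[2]=1
(1, 3): arr[1]=11 > arr[3]=6
(1, 4): arr[1]=11 > arr[4]=10
(1, 6): arr[1]=11 > arr[6]=10
(5, 6): arr[5]=16 > arr[6]=10

Total inversions: 7

The array has 7 inversion(s): (0,2), (0,3), (1,2), (1,3), (1,4), (1,6), (5,6). Each pair (i,j) satisfies i < j and arr[i] > arr[j].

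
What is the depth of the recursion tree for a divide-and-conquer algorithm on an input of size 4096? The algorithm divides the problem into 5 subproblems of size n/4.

For divide and conquer with division factor 4:

Problem sizes at each level:
Level 0: 4096
Level 1: 1024
Level 2: 256
Level 3: 64
Level 4: 16
Level 5: 4
Level 6: 1

The root is level 0 and the size-1 base case is level 6 (the tree spans levels 0 through 6, i.e. 7 levels counting the root), so the depth is the number of divisions: log_4(4096) = 6

The recursion tree depth is log_4(4096) = 6. At each level, the problem size is divided by 4, so it takes 6 divisions to reduce to a base case of size 1. The algorithm makes 5 recursive calls at each level.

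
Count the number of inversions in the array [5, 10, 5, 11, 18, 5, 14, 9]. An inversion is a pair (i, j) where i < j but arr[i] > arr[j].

Finding inversions in [5, 10, 5, 11, 18, 5, 14, 9]:

(1, 2): arr[1]=10 > arr[2]=5
(1, 5): arr[1]=10 > arr[5]=5
(1, 7): arr[1]=10 > arr[7]=9
(3, 5): arr[3]=11 > arr[5]=5
(3, 7): arr[3]=11 > arr[7]=9
(4, 5): arr[4]=18 > arr[5]=5
(4, 6): arr[4]=18 > arr[6]=14
(4, 7): arr[4]=18 > arr[7]=9
(6, 7): arr[6]=14 > arr[7]=9

Total inversions: 9

The array has 9 inversion(s): (1,2), (1,5), (1,7), (3,5), (3,7), (4,5), (4,6), (4,7), (6,7). Each pair (i,j) satisfies i < j and arr[i] > arr[j].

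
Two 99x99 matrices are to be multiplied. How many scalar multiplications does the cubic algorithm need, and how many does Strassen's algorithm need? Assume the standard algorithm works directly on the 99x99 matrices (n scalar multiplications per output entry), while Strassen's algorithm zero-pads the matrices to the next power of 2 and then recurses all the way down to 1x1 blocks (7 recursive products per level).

Matrix multiplication for 99x99 matrices:

Strassen's algorithm requires power-of-2 dimensions. Pad 99x99 to 128x128 (next power of 2).

Standard algorithm: 99^3 = 970299 multiplications
Strassen's algorithm: 7^(log2(128)) = 7^7 = 823543 multiplications
Savings: 970299 - 823543 = 146756 multiplications

Standard: 970299 multiplications (99^3). Strassen: 823543 multiplications (7^7, after padding to 128x128). Strassen reduces 8 recursive multiplications to 7 at each level.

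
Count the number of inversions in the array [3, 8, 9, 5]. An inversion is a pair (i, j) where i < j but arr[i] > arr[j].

Finding inversions in [3, 8, 9, 5]:

(1, 3): arr[1]=8 > arr[3]=5
(2, 3): arr[2]=9 > arr[3]=5

Total inversions: 2

The array has 2 inversion(s): (1,3), (2,3). Each pair (i,j) satisfies i < j and arr[i] > arr[j].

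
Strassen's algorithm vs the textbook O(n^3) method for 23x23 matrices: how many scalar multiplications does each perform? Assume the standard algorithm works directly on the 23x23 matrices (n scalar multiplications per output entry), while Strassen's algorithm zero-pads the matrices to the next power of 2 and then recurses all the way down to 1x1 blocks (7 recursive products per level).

Matrix multiplication for 23x23 matrices:

Strassen's algorithm requires power-of-2 dimensions. Pad 23x23 to 32x32 (next power of 2).

Standard algorithm: 23^3 = 12167 multiplications
Strassen's algorithm: 7^(log2(32)) = 7^5 = 16807 multiplications
Difference: 12167 - 16807 = -4640 (Strassen uses MORE here due to padding overhead — for small or just-over-power-of-2 n, padding can outweigh the per-level savings)

Standard: 12167 multiplications (23^3). Strassen: 16807 multiplications (7^5, after padding to 32x32). Strassen reduces 8 recursive multiplications to 7 at each level.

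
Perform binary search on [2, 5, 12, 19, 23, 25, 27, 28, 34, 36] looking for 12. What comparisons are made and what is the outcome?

Binary search for 12 in [2, 5, 12, 19, 23, 25, 27, 28, 34, 36]:

lo=0, hi=9, mid=4, arr[mid]=23 -> 23 > 12, search left half
lo=0, hi=3, mid=1, arr[mid]=5 -> 5 < 12, search right half
lo=2, hi=3, mid=2, arr[mid]=12 -> Found target at index 2!

Binary search finds 12 at index 2 after 3 comparisons. The search repeatedly halves the search space by comparing with the middle element.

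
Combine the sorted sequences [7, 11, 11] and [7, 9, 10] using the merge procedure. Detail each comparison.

Merging process:

Compare 7 vs 7: take 7 from left. Merged: [7]
Compare 11 vs 7: take 7 from right. Merged: [7, 7]
Compare 11 vs 9: take 9 from right. Merged: [7, 7, 9]
Compare 11 vs 10: take 10 from right. Merged: [7, 7, 9, 10]
Append remaining from left: [11, 11]. Merged: [7, 7, 9, 10, 11, 11]

Final merged array: [7, 7, 9, 10, 11, 11]
Total comparisons: 4

The merged array is [7, 7, 9, 10, 11, 11], requiring 4 comparisons. The merge step runs in O(n) time where n is the total number of elements.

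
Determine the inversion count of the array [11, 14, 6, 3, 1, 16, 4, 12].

Finding inversions in [11, 14, 6, 3, 1, 16, 4, 12]:

(0, 2): arr[0]=11 > arr[2]=6
(0, 3): arr[0]=11 > arr[3]=3
(0, 4): arr[0]=11 > arr[4]=1
(0, 6): arr[0]=11 > arr[6]=4
(1, 2): arr[1]=14 > arr[2]=6
(1, 3): arr[1]=14 > arr[3]=3
(1, 4): arr[1]=14 > arr[4]=1
(1, 6): arr[1]=14 > arr[6]=4
(1, 7): arr[1]=14 > arr[7]=12
(2, 3): arr[2]=6 > arr[3]=3
(2, 4): arr[2]=6 > arr[4]=1
(2, 6): arr[2]=6 > arr[6]=4
(3, 4): arr[3]=3 > arr[4]=1
(5, 6): arr[5]=16 > arr[6]=4
(5, 7): arr[5]=16 > arr[7]=12

Total inversions: 15

The array has 15 inversion(s): (0,2), (0,3), (0,4), (0,6), (1,2), (1,3), (1,4), (1,6), (1,7), (2,3), (2,4), (2,6), (3,4), (5,6), (5,7). Each pair (i,j) satisfies i < j and arr[i] > arr[j].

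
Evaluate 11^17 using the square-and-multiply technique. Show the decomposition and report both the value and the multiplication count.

Computing 11^17 by squaring (build up from 11^1; each line after the first costs one multiplication):

11^1 = 11
11^2 = (11^1)^2 = 11^2 = 121
11^4 = (11^2)^2 = 121^2 = 14641
11^8 = (11^4)^2 = 14641^2 = 214358881
11^16 = (11^8)^2 = 214358881^2 = 45949729863572161
11^17 = 11 * 11^16 = 11 * 45949729863572161 = 505447028499293771

Result: 505447028499293771
Multiplications needed: 5 (5 lines after 11^1)

11^17 = 505447028499293771. Using exponentiation by squaring, this requires 5 multiplications. The key idea: if the exponent is even, square the half-power; if odd, multiply by the base once.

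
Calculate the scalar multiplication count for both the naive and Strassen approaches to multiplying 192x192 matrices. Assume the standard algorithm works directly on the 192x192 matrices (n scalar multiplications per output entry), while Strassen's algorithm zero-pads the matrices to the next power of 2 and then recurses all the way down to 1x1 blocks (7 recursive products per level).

Matrix multiplication for 192x192 matrices:

Strassen's algorithm requires power-of-2 dimensions. Pad 192x192 to 256x256 (next power of 2).

Standard algorithm: 192^3 = 7077888 multiplications
Strassen's algorithm: 7^(log2(256)) = 7^8 = 5764801 multiplications
Savings: 7077888 - 5764801 = 1313087 multiplications

Standard: 7077888 multiplications (192^3). Strassen: 5764801 multiplications (7^8, after padding to 256x256). Strassen reduces 8 recursive multiplications to 7 at each level.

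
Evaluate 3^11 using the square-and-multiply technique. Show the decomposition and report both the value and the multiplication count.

Computing 3^11 by squaring (build up from 3^1; each line after the first costs one multiplication):

3^1 = 3
3^2 = (3^1)^2 = 3^2 = 9
3^4 = (3^2)^2 = 9^2 = 81
3^5 = 3 * 3^4 = 3 * 81 = 243
3^10 = (3^5)^2 = 243^2 = 59049
3^11 = 3 * 3^10 = 3 * 59049 = 177147

Result: 177147
Multiplications needed: 5 (5 lines after 3^1)

3^11 = 177147. Using exponentiation by squaring, this requires 5 multiplications. The key idea: if the exponent is even, square the half-power; if odd, multiply by the base once.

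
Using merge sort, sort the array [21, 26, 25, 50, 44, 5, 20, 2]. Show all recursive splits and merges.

Merge sort trace:

Split: [21, 26, 25, 50, 44, 5, 20, 2] -> [21, 26, 25, 50] and [44, 5, 20, 2]
  Split: [21, 26, 25, 50] -> [21, 26] and [25, 50]
    Split: [21, 26] -> [21] and [26]
    Merge: [21] + [26] -> [21, 26]
    Split: [25, 50] -> [25] and [50]
    Merge: [25] + [50] -> [25, 50]
  Merge: [21, 26] + [25, 50] -> [21, 25, 26, 50]
  Split: [44, 5, 20, 2] -> [44, 5] and [20, 2]
    Split: [44, 5] -> [44] and [5]
    Merge: [44] + [5] -> [5, 44]
    Split: [20, 2] -> [20] and [2]
    Merge: [20] + [2] -> [2, 20]
  Merge: [5, 44] + [2, 20] -> [2, 5, 20, 44]
Merge: [21, 25, 26, 50] + [2, 5, 20, 44] -> [2, 5, 20, 21, 25, 26, 44, 50]

Final sorted array: [2, 5, 20, 21, 25, 26, 44, 50]

The merge sort proceeds by recursively splitting the array and merging sorted halves.
After all merges, the sorted array is [2, 5, 20, 21, 25, 26, 44, 50].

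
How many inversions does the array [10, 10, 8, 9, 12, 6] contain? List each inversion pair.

Finding inversions in [10, 10, 8, 9, 12, 6]:

(0, 2): arr[0]=10 > arr[2]=8
(0, 3): arr[0]=10 > arr[3]=9
(0, 5): arr[0]=10 > arr[5]=6
(1, 2): arr[1]=10 > arr[2]=8
(1, 3): arr[1]=10 > arr[3]=9
(1, 5): arr[1]=10 > arr[5]=6
(2, 5): arr[2]=8 > arr[5]=6
(3, 5): arr[3]=9 > arr[5]=6
(4, 5): arr[4]=12 > arr[5]=6

Total inversions: 9

The array has 9 inversion(s): (0,2), (0,3), (0,5), (1,2), (1,3), (1,5), (2,5), (3,5), (4,5). Each pair (i,j) satisfies i < j and arr[i] > arr[j].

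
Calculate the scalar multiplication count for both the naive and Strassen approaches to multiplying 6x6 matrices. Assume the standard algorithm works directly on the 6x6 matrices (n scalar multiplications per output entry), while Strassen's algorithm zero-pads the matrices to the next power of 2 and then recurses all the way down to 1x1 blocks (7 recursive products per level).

Matrix multiplication for 6x6 matrices:

Strassen's algorithm requires power-of-2 dimensions. Pad 6x6 to 8x8 (next power of 2).

Standard algorithm: 6^3 = 216 multiplications
Strassen's algorithm: 7^(log2(8)) = 7^3 = 343 multiplications
Difference: 216 - 343 = -127 (Strassen uses MORE here due to padding overhead — for small or just-over-power-of-2 n, padding can outweigh the per-level savings)

Standard: 216 multiplications (6^3). Strassen: 343 multiplications (7^3, after padding to 8x8). Strassen reduces 8 recursive multiplications to 7 at each level.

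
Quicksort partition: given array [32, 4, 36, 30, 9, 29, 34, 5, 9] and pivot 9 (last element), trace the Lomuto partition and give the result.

Lomuto partition with pivot = 9:

Initial array: [32, 4, 36, 30, 9, 29, 34, 5, 9]

arr[0]=32 > 9: no swap
arr[1]=4 <= 9: swap with position 0, array becomes [4, 32, 36, 30, 9, 29, 34, 5, 9]
arr[2]=36 > 9: no swap
arr[3]=30 > 9: no swap
arr[4]=9 <= 9: swap with position 1, array becomes [4, 9, 36, 30, 32, 29, 34, 5, 9]
arr[5]=29 > 9: no swap
arr[6]=34 > 9: no swap
arr[7]=5 <= 9: swap with position 2, array becomes [4, 9, 5, 30, 32, 29, 34, 36, 9]

Place pivot at position 3: [4, 9, 5, 9, 32, 29, 34, 36, 30]
Pivot position: 3

After partitioning with pivot 9, the array becomes [4, 9, 5, 9, 32, 29, 34, 36, 30]. The pivot is placed at index 3. All elements to the left of the pivot are <= 9, and all elements to the right are > 9.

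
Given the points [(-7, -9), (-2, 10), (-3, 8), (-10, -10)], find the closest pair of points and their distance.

Computing all pairwise distances among 4 points:

d((-7, -9), (-2, 10)) = 19.6469
d((-7, -9), (-3, 8)) = 17.4642
d((-7, -9), (-10, -10)) = 3.1623
d((-2, 10), (-3, 8)) = 2.2361 <-- minimum
d((-2, 10), (-10, -10)) = 21.5407
d((-3, 8), (-10, -10)) = 19.3132

Closest pair: (-2, 10) and (-3, 8) with distance 2.2361

The closest pair is (-2, 10) and (-3, 8) with Euclidean distance 2.2361. For 4 points, brute-force pairwise comparison is shown above. For large n, the divide-and-conquer algorithm (sort by x, recurse on halves, check the dividing strip) achieves O(n log n).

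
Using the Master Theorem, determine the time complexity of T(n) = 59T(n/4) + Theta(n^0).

Master Theorem for T(n) = 59T(n/4) + O(n^0):

a = 59, b = 4, c = 0
log_b(a) = log_4(59) = 2.9413

Case 1: c = 0 < log_4(59) = 2.9413
T(n) = O(n^(log_4 59))

For T(n) = 59T(n/4) + O(n^0): log_4(59) = 2.9413. This is Case 1 of the Master Theorem (c < log_b(a), work dominated by leaves), giving O(n^(log_4 59)).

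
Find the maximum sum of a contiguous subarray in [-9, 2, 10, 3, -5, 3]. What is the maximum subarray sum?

Using Kadane's algorithm on [-9, 2, 10, 3, -5, 3]:

Scanning through the array:
Position 1 (value 2): max_ending_here = 2, max_so_far = 2
Position 2 (value 10): max_ending_here = 12, max_so_far = 12
Position 3 (value 3): max_ending_here = 15, max_so_far = 15
Position 4 (value -5): max_ending_here = 10, max_so_far = 15
Position 5 (value 3): max_ending_here = 13, max_so_far = 15

Maximum subarray: [2, 10, 3]
Maximum sum: 15

The maximum subarray is [2, 10, 3] with sum 15. This subarray runs from index 1 to index 3.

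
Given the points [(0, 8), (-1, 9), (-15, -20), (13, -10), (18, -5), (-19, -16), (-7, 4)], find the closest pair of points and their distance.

Computing all pairwise distances among 7 points:

d((0, 8), (-1, 9)) = 1.4142 <-- minimum
d((0, 8), (-15, -20)) = 31.7648
d((0, 8), (13, -10)) = 22.2036
d((0, 8), (18, -5)) = 22.2036
d((0, 8), (-19, -16)) = 30.6105
d((0, 8), (-7, 4)) = 8.0623
d((-1, 9), (-15, -20)) = 32.2025
d((-1, 9), (13, -10)) = 23.6008
d((-1, 9), (18, -5)) = 23.6008
d((-1, 9), (-19, -16)) = 30.8058
d((-1, 9), (-7, 4)) = 7.8102
d((-15, -20), (13, -10)) = 29.7321
d((-15, -20), (18, -5)) = 36.2491
d((-15, -20), (-19, -16)) = 5.6569
d((-15, -20), (-7, 4)) = 25.2982
d((13, -10), (18, -5)) = 7.0711
d((13, -10), (-19, -16)) = 32.5576
d((13, -10), (-7, 4)) = 24.4131
d((18, -5), (-19, -16)) = 38.6005
d((18, -5), (-7, 4)) = 26.5707
d((-19, -16), (-7, 4)) = 23.3238

Closest pair: (0, 8) and (-1, 9) with distance 1.4142

The closest pair is (0, 8) and (-1, 9) with Euclidean distance 1.4142. For 7 points, brute-force pairwise comparison is shown above. For large n, the divide-and-conquer algorithm (sort by x, recurse on halves, check the dividing strip) achieves O(n log n).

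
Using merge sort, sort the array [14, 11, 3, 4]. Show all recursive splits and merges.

Merge sort trace:

Split: [14, 11, 3, 4] -> [14, 11] and [3, 4]
  Split: [14, 11] -> [14] and [11]
  Merge: [14] + [11] -> [11, 14]
  Split: [3, 4] -> [3] and [4]
  Merge: [3] + [4] -> [3, 4]
Merge: [11, 14] + [3, 4] -> [3, 4, 11, 14]

Final sorted array: [3, 4, 11, 14]

The merge sort proceeds by recursively splitting the array and merging sorted halves.
After all merges, the sorted array is [3, 4, 11, 14].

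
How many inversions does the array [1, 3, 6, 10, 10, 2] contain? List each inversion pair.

Finding inversions in [1, 3, 6, 10, 10, 2]:

(1, 5): arr[1]=3 > arr[5]=2
(2, 5): arr[2]=6 > arr[5]=2
(3, 5): arr[3]=10 > arr[5]=2
(4, 5): arr[4]=10 > arr[5]=2

Total inversions: 4

The array has 4 inversion(s): (1,5), (2,5), (3,5), (4,5). Each pair (i,j) satisfies i < j and arr[i] > arr[j].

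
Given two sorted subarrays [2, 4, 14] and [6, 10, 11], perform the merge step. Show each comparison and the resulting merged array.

Merging process:

Compare 2 vs 6: take 2 from left. Merged: [2]
Compare 4 vs 6: take 4 from left. Merged: [2, 4]
Compare 14 vs 6: take 6 from right. Merged: [2, 4, 6]
Compare 14 vs 10: take 10 from right. Merged: [2, 4, 6, 10]
Compare 14 vs 11: take 11 from right. Merged: [2, 4, 6, 10, 11]
Append remaining from left: [14]. Merged: [2, 4, 6, 10, 11, 14]

Final merged array: [2, 4, 6, 10, 11, 14]
Total comparisons: 5

The merged array is [2, 4, 6, 10, 11, 14], requiring 5 comparisons. The merge step runs in O(n) time where n is the total number of elements.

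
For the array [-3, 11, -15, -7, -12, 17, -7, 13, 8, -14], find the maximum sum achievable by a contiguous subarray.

Using Kadane's algorithm on [-3, 11, -15, -7, -12, 17, -7, 13, 8, -14]:

Scanning through the array:
Position 1 (value 11): max_ending_here = 11, max_so_far = 11
Position 2 (value -15): max_ending_here = -4, max_so_far = 11
Position 3 (value -7): max_ending_here = -7, max_so_far = 11
Position 4 (value -12): max_ending_here = -12, max_so_far = 11
Position 5 (value 17): max_ending_here = 17, max_so_far = 17
Position 6 (value -7): max_ending_here = 10, max_so_far = 17
Position 7 (value 13): max_ending_here = 23, max_so_far = 23
Position 8 (value 8): max_ending_here = 31, max_so_far = 31
Position 9 (value -14): max_ending_here = 17, max_so_far = 31

Maximum subarray: [17, -7, 13, 8]
Maximum sum: 31

The maximum subarray is [17, -7, 13, 8] with sum 31. This subarray runs from index 5 to index 8.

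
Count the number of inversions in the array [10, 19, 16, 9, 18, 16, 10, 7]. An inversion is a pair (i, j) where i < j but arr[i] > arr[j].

Finding inversions in [10, 19, 16, 9, 18, 16, 10, 7]:

(0, 3): arr[0]=10 > arr[3]=9
(0, 7): arr[0]=10 > arr[7]=7
(1, 2): arr[1]=19 > arr[2]=16
(1, 3): arr[1]=19 > arr[3]=9
(1, 4): arr[1]=19 > arr[4]=18
(1, 5): arr[1]=19 > arr[5]=16
(1, 6): arr[1]=19 > arr[6]=10
(1, 7): arr[1]=19 > arr[7]=7
(2, 3): arr[2]=16 > arr[3]=9
(2, 6): arr[2]=16 > arr[6]=10
(2, 7): arr[2]=16 > arr[7]=7
(3, 7): arr[3]=9 > arr[7]=7
(4, 5): arr[4]=18 > arr[5]=16
(4, 6): arr[4]=18 > arr[6]=10
(4, 7): arr[4]=18 > arr[7]=7
(5, 6): arr[5]=16 > arr[6]=10
(5, 7): arr[5]=16 > arr[7]=7
(6, 7): arr[6]=10 > arr[7]=7

Total inversions: 18

The array has 18 inversion(s): (0,3), (0,7), (1,2), (1,3), (1,4), (1,5), (1,6), (1,7), (2,3), (2,6), (2,7), (3,7), (4,5), (4,6), (4,7), (5,6), (5,7), (6,7). Each pair (i,j) satisfies i < j and arr[i] > arr[j].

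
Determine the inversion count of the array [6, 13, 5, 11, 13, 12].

Finding inversions in [6, 13, 5, 11, 13, 12]:

(0, 2): arr[0]=6 > arr[2]=5
(1, 2): arr[1]=13 > arr[2]=5
(1, 3): arr[1]=13 > arr[3]=11
(1, 5): arr[1]=13 > arr[5]=12
(4, 5): arr[4]=13 > arr[5]=12

Total inversions: 5

The array has 5 inversion(s): (0,2), (1,2), (1,3), (1,5), (4,5). Each pair (i,j) satisfies i < j and arr[i] > arr[j].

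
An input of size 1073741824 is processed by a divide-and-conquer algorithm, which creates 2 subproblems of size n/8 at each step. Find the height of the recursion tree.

For divide and conquer with division factor 8:

Problem sizes at each level:
Level 0: 1073741824
Level 1: 134217728
Level 2: 16777216
Level 3: 2097152
Level 4: 262144
Level 5: 32768
Level 6: 4096
Level 7: 512
Level 8: 64
Level 9: 8
Level 10: 1

The root is level 0 and the size-1 base case is level 10 (the tree spans levels 0 through 10, i.e. 11 levels counting the root), so the depth is the number of divisions: log_8(1073741824) = 10

The recursion tree depth is log_8(1073741824) = 10. At each level, the problem size is divided by 8, so it takes 10 divisions to reduce to a base case of size 1. The algorithm makes 2 recursive calls at each level.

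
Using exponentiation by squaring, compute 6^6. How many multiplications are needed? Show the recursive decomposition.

Computing 6^6 by squaring (build up from 6^1; each line after the first costs one multiplication):

6^1 = 6
6^2 = (6^1)^2 = 6^2 = 36
6^3 = 6 * 6^2 = 6 * 36 = 216
6^6 = (6^3)^2 = 216^2 = 46656

Result: 46656
Multiplications needed: 3 (3 lines after 6^1)

6^6 = 46656. Using exponentiation by squaring, this requires 3 multiplications. The key idea: if the exponent is even, square the half-power; if odd, multiply by the base once.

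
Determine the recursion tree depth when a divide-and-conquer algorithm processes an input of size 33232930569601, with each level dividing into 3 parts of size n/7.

For divide and conquer with division factor 7:

Problem sizes at each level:
Level 0: 33232930569601
Level 1: 4747561509943
Level 2: 678223072849
Level 3: 96889010407
Level 4: 13841287201
Level 5: 1977326743
Level 6: 282475249
Level 7: 40353607
Level 8: 5764801
Level 9: 823543
Level 10: 117649
Level 11: 16807
Level 12: 2401
Level 13: 343
Level 14: 49
Level 15: 7
Level 16: 1

The root is level 0 and the size-1 base case is level 16 (the tree spans levels 0 through 16, i.e. 17 levels counting the root), so the depth is the number of divisions: log_7(33232930569601) = 16

The recursion tree depth is log_7(33232930569601) = 16. At each level, the problem size is divided by 7, so it takes 16 divisions to reduce to a base case of size 1. The algorithm makes 3 recursive calls at each level.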